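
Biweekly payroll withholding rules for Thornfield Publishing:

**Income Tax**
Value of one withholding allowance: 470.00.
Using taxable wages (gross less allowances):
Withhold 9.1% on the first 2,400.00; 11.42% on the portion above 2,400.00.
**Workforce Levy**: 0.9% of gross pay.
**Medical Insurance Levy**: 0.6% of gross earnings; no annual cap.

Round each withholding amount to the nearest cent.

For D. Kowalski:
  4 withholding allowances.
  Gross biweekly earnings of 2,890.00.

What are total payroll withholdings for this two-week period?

135.26

Income Tax: taxable = 2,890.00 − 4×470.00 = 1,010.00
  9.1% × 1,010.00 = 91.91
Workforce Levy: 0.9% × 2,890.00 = 26.01
Medical Insurance Levy: 0.6% × 2,890.00 = 17.34
Total: 91.91 + 26.01 + 17.34 = 135.26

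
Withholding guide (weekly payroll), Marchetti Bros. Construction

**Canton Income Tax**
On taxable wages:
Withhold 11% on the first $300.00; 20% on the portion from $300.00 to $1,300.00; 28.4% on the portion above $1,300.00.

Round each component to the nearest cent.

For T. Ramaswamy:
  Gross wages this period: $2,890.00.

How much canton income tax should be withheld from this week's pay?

$684.56

Canton Income Tax: taxable = $2,890.00
  $233.00 + 28.4% × ($2,890.00 − $1,300.00) = $233.00 + 28.4% × $1,590.00 = $684.56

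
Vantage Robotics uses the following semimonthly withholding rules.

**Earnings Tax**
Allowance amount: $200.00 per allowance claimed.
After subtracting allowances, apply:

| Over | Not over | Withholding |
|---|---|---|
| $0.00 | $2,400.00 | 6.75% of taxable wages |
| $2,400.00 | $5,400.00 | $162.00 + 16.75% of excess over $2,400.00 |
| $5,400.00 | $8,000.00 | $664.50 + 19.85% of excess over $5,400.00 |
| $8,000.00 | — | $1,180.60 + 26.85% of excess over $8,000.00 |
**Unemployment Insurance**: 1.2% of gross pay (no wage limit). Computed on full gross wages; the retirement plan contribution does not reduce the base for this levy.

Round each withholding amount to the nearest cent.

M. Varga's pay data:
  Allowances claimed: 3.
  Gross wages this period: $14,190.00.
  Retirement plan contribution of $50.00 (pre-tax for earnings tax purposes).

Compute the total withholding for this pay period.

Earnings Tax: taxable = $14,190.00 − $50.00 − 3×$200.00 = $13,540.00
  $1,180.60 + 26.85% × ($13,540.00 − $8,000.00) = $1,180.60 + 26.85% × $5,540.00 = $2,668.09
Unemployment Insurance: 1.2% × $14,190.00 = $170.28
Total: $2,668.09 + $170.28 = $2,838.37

$2,838.37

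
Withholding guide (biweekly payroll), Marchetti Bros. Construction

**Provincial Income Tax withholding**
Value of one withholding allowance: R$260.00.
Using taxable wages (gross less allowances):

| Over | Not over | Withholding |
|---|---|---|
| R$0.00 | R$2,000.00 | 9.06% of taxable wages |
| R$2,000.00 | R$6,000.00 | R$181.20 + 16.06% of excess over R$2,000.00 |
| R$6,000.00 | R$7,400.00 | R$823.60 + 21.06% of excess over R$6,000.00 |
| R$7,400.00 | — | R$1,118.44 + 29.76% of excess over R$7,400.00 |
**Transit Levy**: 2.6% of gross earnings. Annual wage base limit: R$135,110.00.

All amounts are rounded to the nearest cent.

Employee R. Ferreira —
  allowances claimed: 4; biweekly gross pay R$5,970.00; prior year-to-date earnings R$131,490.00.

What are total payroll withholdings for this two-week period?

Provincial Income Tax: taxable = R$5,970.00 − 4×R$260.00 = R$4,930.00
  R$181.20 + 16.06% × (R$4,930.00 − R$2,000.00) = R$181.20 + 16.06% × R$2,930.00 = R$651.76
Transit Levy: cap R$135,110.00 − YTD R$131,490.00 = R$3,620.00 subject; 2.6% × R$3,620.00 = R$94.12
Total: R$651.76 + R$94.12 = R$745.88

R$745.88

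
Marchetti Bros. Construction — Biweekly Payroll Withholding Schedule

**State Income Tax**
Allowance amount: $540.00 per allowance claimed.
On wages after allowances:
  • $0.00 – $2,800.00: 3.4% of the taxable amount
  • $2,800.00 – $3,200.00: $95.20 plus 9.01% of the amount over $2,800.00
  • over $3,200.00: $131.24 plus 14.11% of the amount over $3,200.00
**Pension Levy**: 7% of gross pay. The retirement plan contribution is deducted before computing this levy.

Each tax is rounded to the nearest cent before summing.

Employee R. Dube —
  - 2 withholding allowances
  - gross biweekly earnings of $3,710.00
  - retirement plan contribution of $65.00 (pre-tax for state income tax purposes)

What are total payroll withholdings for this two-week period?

$342.36

State Income Tax: taxable = $3,710.00 − $65.00 − 2×$540.00 = $2,565.00
  3.4% × $2,565.00 = $87.21
Pension Levy: 7% × $3,645.00 = $255.15
Total: $87.21 + $255.15 = $342.36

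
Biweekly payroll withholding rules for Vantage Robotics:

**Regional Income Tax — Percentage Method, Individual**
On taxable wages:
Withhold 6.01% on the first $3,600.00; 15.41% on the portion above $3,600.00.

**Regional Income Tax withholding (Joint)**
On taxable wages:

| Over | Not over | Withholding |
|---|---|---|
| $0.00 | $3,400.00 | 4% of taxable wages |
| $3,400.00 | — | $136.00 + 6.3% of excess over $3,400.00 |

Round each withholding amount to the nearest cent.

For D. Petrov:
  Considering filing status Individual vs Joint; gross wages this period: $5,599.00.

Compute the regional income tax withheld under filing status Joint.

$274.54

Regional Income Tax (Joint): taxable = $5,599.00
  $136.00 + 6.3% × ($5,599.00 − $3,400.00) = $136.00 + 6.3% × $2,199.00 = $274.54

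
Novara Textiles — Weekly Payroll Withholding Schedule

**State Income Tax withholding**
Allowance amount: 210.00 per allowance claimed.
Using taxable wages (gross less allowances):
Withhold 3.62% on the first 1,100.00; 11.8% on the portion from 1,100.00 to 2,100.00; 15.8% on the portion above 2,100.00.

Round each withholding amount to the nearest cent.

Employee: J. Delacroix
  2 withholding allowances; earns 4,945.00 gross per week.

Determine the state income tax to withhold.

540.97

State Income Tax: taxable = 4,945.00 − 2×210.00 = 4,525.00
  157.82 + 15.8% × (4,525.00 − 2,100.00) = 157.82 + 15.8% × 2,425.00 = 540.97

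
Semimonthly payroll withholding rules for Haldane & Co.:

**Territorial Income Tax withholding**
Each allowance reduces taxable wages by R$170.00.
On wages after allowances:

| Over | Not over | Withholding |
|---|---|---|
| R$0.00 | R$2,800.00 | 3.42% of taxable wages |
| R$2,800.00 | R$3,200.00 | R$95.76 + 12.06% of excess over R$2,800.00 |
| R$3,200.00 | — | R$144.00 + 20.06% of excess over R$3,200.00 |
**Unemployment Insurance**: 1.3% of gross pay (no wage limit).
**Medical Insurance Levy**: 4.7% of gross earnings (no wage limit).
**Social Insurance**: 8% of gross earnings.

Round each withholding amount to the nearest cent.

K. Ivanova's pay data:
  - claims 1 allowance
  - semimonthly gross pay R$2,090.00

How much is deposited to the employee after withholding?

R$1,731.74

Territorial Income Tax: taxable = R$2,090.00 − 1×R$170.00 = R$1,920.00
  3.42% × R$1,920.00 = R$65.66
Unemployment Insurance: 1.3% × R$2,090.00 = R$27.17
Medical Insurance Levy: 4.7% × R$2,090.00 = R$98.23
Social Insurance: 8% × R$2,090.00 = R$167.20
Total withheld: R$65.66 + R$27.17 + R$98.23 + R$167.20 = R$358.26
Net pay: R$2,090.00 − R$358.26 = R$1,731.74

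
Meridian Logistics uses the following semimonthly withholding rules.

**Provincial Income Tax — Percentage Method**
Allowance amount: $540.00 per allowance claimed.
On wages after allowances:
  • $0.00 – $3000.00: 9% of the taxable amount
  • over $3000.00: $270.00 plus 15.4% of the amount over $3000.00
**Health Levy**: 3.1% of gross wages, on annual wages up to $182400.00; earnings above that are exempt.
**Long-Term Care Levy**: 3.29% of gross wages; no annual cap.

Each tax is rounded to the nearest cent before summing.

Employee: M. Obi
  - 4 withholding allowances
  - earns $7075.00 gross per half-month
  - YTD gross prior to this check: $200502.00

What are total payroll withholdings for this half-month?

Provincial Income Tax: taxable = $7075.00 − 4×$540.00 = $4915.00
  $270.00 + 15.4% × ($4915.00 − $3000.00) = $270.00 + 15.4% × $1915.00 = $564.91
Health Levy: YTD $200502.00 ≥ cap $182400.00 → $0.00
Long-Term Care Levy: 3.29% × $7075.00 = $232.77
Total: $564.91 + $0.00 + $232.77 = $797.68

$797.68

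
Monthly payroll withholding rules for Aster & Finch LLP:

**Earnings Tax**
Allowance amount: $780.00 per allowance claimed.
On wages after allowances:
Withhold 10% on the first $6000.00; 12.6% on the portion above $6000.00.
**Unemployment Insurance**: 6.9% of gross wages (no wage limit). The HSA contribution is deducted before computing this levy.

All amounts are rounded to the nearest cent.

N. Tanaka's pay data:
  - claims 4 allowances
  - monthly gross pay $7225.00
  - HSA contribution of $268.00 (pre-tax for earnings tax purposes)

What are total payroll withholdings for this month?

Earnings Tax: taxable = $7225.00 − $268.00 − 4×$780.00 = $3837.00
  10% × $3837.00 = $383.70
Unemployment Insurance: 6.9% × $6957.00 = $480.03
Total: $383.70 + $480.03 = $863.73

$863.73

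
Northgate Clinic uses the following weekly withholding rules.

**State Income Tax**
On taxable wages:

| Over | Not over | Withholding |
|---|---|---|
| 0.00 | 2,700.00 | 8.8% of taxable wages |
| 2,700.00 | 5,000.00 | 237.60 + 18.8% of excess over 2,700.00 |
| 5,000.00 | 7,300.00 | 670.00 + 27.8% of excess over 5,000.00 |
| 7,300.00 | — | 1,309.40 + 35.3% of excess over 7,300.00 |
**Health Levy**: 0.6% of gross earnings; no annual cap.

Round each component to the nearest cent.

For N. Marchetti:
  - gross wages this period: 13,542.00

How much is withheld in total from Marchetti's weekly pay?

State Income Tax: taxable = 13,542.00
  1,309.40 + 35.3% × (13,542.00 − 7,300.00) = 1,309.40 + 35.3% × 6,242.00 = 3,512.83
Health Levy: 0.6% × 13,542.00 = 81.25
Total: 3,512.83 + 81.25 = 3,594.08

3,594.08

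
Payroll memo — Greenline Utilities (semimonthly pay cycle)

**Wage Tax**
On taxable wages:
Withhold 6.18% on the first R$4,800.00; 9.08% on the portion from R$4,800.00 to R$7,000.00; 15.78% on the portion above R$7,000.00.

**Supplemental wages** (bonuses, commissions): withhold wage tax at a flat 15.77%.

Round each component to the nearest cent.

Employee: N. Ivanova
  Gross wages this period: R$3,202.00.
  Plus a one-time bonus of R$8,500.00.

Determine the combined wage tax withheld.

Wage Tax: taxable = R$3,202.00
  6.18% × R$3,202.00 = R$197.88
Supplemental (15.77% flat on bonus): 15.77% × R$8,500.00 = R$1,340.45
Total wage tax: R$197.88 + R$1,340.45 = R$1,538.33

R$1,538.33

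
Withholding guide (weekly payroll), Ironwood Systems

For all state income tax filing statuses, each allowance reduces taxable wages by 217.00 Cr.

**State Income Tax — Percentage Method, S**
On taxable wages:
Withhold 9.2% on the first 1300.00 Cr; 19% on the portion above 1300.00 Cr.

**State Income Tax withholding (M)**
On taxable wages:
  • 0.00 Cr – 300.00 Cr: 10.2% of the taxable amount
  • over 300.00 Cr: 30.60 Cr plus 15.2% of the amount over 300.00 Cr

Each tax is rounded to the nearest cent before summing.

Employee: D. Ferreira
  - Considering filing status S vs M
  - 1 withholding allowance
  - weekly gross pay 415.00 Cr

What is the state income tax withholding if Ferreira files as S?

18.22 Cr

State Income Tax (S): taxable = 415.00 Cr − 1×217.00 Cr = 198.00 Cr
  9.2% × 198.00 Cr = 18.22 Cr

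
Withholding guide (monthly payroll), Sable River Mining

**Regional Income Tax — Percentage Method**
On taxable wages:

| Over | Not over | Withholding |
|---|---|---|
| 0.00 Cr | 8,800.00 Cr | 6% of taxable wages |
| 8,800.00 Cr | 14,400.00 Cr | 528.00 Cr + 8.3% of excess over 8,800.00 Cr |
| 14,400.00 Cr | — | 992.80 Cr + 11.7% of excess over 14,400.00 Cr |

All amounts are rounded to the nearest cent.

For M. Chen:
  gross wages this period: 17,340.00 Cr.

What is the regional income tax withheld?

1,336.78 Cr

Regional Income Tax: taxable = 17,340.00 Cr
  992.80 Cr + 11.7% × (17,340.00 Cr − 14,400.00 Cr) = 992.80 Cr + 11.7% × 2,940.00 Cr = 1,336.78 Cr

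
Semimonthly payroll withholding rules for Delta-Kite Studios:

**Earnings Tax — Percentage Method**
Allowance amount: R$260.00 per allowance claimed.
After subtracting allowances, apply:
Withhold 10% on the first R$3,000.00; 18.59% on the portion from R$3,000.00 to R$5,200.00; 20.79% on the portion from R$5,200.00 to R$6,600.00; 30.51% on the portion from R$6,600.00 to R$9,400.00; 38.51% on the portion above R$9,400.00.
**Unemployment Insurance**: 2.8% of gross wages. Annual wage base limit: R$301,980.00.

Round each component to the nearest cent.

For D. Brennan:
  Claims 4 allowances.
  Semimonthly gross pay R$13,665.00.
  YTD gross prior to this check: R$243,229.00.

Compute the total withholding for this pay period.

Earnings Tax: taxable = R$13,665.00 − 4×R$260.00 = R$12,625.00
  R$1,854.32 + 38.51% × (R$12,625.00 − R$9,400.00) = R$1,854.32 + 38.51% × R$3,225.00 = R$3,096.27
Unemployment Insurance: 2.8% × R$13,665.00 = R$382.62
Total: R$3,096.27 + R$382.62 = R$3,478.89

R$3,478.89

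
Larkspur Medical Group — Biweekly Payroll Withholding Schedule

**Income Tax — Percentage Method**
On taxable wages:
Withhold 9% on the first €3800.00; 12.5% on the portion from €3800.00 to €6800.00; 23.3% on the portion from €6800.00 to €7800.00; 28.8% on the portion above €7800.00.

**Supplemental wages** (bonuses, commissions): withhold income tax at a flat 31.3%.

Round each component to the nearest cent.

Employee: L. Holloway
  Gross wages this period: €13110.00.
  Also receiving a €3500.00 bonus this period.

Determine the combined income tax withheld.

Income Tax: taxable = €13110.00
  €950.00 + 28.8% × (€13110.00 − €7800.00) = €950.00 + 28.8% × €5310.00 = €2479.28
Supplemental (31.3% flat on bonus): 31.3% × €3500.00 = €1095.50
Total income tax: €2479.28 + €1095.50 = €3574.78

€3574.78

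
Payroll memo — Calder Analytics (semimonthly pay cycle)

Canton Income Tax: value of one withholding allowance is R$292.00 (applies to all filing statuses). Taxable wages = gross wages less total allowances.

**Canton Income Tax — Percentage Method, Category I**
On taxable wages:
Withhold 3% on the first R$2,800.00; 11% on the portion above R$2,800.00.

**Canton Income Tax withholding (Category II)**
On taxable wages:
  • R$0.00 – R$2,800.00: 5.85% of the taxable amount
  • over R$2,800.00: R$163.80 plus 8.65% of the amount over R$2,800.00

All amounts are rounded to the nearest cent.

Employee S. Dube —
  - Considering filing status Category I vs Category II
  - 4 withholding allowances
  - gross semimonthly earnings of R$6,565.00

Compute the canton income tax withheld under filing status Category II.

Canton Income Tax (Category II): taxable = R$6,565.00 − 4×R$292.00 = R$5,397.00
  R$163.80 + 8.65% × (R$5,397.00 − R$2,800.00) = R$163.80 + 8.65% × R$2,597.00 = R$388.44

R$388.44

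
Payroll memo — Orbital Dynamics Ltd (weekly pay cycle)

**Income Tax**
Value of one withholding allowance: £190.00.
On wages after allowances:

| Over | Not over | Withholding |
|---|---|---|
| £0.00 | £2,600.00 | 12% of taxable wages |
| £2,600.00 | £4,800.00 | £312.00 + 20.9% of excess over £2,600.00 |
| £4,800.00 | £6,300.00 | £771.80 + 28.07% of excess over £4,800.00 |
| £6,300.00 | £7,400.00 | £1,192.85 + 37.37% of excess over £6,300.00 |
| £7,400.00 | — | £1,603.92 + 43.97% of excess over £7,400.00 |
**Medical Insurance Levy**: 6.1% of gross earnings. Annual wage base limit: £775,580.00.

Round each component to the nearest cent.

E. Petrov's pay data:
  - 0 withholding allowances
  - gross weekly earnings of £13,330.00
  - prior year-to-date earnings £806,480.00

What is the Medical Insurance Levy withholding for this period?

Medical Insurance Levy: YTD £806,480.00 ≥ cap £775,580.00 → £0.00

£0.00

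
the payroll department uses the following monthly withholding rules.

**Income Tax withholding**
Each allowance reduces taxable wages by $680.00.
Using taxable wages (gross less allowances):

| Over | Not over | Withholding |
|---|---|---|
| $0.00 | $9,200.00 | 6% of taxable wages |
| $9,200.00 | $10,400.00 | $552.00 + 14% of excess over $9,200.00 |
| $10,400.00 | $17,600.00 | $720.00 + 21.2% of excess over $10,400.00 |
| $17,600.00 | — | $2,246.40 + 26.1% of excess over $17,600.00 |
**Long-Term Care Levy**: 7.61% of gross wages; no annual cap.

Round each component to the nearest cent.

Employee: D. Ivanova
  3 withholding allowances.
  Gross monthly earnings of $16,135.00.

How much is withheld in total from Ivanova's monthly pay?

Income Tax: taxable = $16,135.00 − 3×$680.00 = $14,095.00
  $720.00 + 21.2% × ($14,095.00 − $10,400.00) = $720.00 + 21.2% × $3,695.00 = $1,503.34
Long-Term Care Levy: 7.61% × $16,135.00 = $1,227.87
Total: $1,503.34 + $1,227.87 = $2,731.21

$2,731.21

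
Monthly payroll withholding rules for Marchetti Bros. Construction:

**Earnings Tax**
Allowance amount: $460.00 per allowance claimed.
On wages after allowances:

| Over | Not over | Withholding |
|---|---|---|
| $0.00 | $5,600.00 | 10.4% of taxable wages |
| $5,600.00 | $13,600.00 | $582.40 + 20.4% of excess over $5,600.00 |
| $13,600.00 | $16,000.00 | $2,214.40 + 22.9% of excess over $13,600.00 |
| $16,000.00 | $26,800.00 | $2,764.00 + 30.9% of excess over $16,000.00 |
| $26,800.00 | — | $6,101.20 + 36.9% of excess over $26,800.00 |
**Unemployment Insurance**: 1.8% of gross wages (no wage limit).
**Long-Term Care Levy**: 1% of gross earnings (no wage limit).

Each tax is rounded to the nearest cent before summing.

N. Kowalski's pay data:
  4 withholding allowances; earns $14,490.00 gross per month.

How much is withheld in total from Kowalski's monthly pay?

Earnings Tax: taxable = $14,490.00 − 4×$460.00 = $12,650.00
  $582.40 + 20.4% × ($12,650.00 − $5,600.00) = $582.40 + 20.4% × $7,050.00 = $2,020.60
Unemployment Insurance: 1.8% × $14,490.00 = $260.82
Long-Term Care Levy: 1% × $14,490.00 = $144.90
Total: $2,020.60 + $260.82 + $144.90 = $2,426.32

$2,426.32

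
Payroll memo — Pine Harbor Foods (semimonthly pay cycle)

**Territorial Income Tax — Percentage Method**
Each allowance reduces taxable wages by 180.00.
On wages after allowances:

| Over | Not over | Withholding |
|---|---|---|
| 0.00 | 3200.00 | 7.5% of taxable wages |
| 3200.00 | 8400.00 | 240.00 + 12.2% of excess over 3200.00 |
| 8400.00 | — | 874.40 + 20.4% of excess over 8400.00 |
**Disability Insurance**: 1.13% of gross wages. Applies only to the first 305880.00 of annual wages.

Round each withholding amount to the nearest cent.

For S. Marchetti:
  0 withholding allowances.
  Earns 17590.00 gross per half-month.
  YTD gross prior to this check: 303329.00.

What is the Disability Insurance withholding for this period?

Disability Insurance: cap 305880.00 − YTD 303329.00 = 2551.00 subject; 1.13% × 2551.00 = 28.83

28.83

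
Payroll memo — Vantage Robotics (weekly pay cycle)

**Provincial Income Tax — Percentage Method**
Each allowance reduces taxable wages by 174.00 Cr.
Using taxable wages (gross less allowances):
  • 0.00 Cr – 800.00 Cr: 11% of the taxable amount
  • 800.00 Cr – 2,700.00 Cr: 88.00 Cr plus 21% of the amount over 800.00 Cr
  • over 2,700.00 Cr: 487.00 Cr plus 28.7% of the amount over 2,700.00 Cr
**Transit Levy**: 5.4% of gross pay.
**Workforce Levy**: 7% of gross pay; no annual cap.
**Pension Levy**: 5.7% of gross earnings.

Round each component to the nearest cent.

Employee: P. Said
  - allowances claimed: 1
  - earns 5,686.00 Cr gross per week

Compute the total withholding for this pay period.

2,323.20 Cr

Provincial Income Tax: taxable = 5,686.00 Cr − 1×174.00 Cr = 5,512.00 Cr
  487.00 Cr + 28.7% × (5,512.00 Cr − 2,700.00 Cr) = 487.00 Cr + 28.7% × 2,812.00 Cr = 1,294.04 Cr
Transit Levy: 5.4% × 5,686.00 Cr = 307.04 Cr
Workforce Levy: 7% × 5,686.00 Cr = 398.02 Cr
Pension Levy: 5.7% × 5,686.00 Cr = 324.10 Cr
Total: 1,294.04 Cr + 307.04 Cr + 398.02 Cr + 324.10 Cr = 2,323.20 Cr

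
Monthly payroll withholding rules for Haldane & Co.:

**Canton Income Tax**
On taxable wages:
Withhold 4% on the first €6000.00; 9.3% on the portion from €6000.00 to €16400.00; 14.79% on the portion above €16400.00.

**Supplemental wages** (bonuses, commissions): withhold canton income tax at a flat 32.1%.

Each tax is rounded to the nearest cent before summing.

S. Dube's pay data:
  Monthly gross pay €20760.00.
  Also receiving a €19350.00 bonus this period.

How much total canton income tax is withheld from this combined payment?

Canton Income Tax: taxable = €20760.00
  €1207.20 + 14.79% × (€20760.00 − €16400.00) = €1207.20 + 14.79% × €4360.00 = €1852.04
Supplemental (32.1% flat on bonus): 32.1% × €19350.00 = €6211.35
Total canton income tax: €1852.04 + €6211.35 = €8063.39

€8063.39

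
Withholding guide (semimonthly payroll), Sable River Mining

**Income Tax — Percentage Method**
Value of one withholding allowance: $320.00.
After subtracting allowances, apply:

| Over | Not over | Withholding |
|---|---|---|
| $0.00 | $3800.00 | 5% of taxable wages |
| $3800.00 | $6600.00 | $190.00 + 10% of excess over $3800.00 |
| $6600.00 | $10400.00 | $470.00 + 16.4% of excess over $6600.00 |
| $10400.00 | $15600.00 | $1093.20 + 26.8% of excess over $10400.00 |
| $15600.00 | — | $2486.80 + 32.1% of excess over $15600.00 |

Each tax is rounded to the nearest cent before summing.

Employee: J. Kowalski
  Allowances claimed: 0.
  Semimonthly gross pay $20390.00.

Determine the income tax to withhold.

Income Tax: taxable = $20390.00
  $2486.80 + 32.1% × ($20390.00 − $15600.00) = $2486.80 + 32.1% × $4790.00 = $4024.39

$4024.39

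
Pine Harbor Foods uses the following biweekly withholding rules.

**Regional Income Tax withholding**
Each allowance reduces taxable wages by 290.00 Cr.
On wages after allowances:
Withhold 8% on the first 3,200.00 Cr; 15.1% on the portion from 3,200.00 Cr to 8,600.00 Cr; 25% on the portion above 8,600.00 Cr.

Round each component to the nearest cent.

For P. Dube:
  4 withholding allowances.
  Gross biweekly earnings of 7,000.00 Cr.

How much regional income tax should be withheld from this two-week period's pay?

654.64 Cr

Regional Income Tax: taxable = 7,000.00 Cr − 4×290.00 Cr = 5,840.00 Cr
  256.00 Cr + 15.1% × (5,840.00 Cr − 3,200.00 Cr) = 256.00 Cr + 15.1% × 2,640.00 Cr = 654.64 Cr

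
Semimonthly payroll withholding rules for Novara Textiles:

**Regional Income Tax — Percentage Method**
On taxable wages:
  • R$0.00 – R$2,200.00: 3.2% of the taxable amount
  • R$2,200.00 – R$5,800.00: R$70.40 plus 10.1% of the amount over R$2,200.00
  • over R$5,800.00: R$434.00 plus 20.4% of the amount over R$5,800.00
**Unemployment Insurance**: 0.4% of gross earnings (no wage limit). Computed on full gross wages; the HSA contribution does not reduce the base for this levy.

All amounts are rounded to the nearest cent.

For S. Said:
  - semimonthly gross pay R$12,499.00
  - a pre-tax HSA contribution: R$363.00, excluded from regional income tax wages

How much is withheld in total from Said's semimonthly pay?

R$1,776.54

Regional Income Tax: taxable = R$12,499.00 − R$363.00 = R$12,136.00
  R$434.00 + 20.4% × (R$12,136.00 − R$5,800.00) = R$434.00 + 20.4% × R$6,336.00 = R$1,726.54
Unemployment Insurance: 0.4% × R$12,499.00 = R$50.00
Total: R$1,726.54 + R$50.00 = R$1,776.54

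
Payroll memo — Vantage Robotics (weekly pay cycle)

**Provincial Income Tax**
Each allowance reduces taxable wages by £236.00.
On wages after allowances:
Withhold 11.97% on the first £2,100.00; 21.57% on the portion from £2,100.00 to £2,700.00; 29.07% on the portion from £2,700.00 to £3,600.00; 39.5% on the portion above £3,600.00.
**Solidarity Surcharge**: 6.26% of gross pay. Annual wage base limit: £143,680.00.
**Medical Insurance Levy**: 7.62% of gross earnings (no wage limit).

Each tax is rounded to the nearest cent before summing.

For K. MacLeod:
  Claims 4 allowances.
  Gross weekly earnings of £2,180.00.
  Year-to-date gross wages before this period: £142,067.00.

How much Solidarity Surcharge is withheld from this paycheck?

£100.97

Solidarity Surcharge: cap £143,680.00 − YTD £142,067.00 = £1,613.00 subject; 6.26% × £1,613.00 = £100.97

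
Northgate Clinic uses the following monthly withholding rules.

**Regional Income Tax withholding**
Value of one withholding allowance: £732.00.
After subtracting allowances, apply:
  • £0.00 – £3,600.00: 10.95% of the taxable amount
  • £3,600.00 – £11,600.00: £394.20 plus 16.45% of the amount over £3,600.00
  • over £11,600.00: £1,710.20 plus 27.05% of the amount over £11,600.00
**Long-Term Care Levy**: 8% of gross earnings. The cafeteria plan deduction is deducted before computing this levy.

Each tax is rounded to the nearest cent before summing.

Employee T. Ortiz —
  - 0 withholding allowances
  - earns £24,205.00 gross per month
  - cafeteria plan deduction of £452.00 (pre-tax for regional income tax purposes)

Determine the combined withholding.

Regional Income Tax: taxable = £24,205.00 − £452.00 = £23,753.00
  £1,710.20 + 27.05% × (£23,753.00 − £11,600.00) = £1,710.20 + 27.05% × £12,153.00 = £4,997.59
Long-Term Care Levy: 8% × £23,753.00 = £1,900.24
Total: £4,997.59 + £1,900.24 = £6,897.83

£6,897.83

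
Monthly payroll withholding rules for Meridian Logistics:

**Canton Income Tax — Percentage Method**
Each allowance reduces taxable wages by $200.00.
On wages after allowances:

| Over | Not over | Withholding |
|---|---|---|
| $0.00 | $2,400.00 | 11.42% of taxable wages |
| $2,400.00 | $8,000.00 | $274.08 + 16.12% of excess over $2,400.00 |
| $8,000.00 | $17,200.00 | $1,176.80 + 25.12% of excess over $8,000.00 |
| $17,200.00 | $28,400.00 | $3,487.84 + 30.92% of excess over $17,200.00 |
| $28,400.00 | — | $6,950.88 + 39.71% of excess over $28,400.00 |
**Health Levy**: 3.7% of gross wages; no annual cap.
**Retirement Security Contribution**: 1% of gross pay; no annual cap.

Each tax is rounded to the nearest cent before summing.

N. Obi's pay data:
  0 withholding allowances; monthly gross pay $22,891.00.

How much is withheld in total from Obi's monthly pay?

$6,323.38

Canton Income Tax: taxable = $22,891.00
  $3,487.84 + 30.92% × ($22,891.00 − $17,200.00) = $3,487.84 + 30.92% × $5,691.00 = $5,247.50
Health Levy: 3.7% × $22,891.00 = $846.97
Retirement Security Contribution: 1% × $22,891.00 = $228.91
Total: $5,247.50 + $846.97 + $228.91 = $6,323.38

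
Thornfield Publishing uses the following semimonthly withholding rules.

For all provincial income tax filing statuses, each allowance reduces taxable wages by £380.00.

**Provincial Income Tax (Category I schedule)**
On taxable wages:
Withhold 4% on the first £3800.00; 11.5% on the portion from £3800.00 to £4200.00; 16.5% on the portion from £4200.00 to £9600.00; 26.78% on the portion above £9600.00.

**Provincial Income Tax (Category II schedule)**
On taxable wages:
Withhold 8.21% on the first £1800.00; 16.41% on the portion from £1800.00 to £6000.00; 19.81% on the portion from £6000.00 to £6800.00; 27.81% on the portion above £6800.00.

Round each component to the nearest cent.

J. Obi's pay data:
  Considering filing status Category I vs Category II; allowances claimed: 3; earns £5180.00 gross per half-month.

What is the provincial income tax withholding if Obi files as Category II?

Provincial Income Tax (Category II): taxable = £5180.00 − 3×£380.00 = £4040.00
  £147.78 + 16.41% × (£4040.00 − £1800.00) = £147.78 + 16.41% × £2240.00 = £515.36

£515.36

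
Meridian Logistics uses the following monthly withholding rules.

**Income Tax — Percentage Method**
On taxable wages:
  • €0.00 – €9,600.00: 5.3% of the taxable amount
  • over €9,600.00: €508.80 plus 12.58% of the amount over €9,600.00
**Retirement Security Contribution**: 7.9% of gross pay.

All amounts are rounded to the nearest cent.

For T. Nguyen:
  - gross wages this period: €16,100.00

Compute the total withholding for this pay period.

€2,598.40

Income Tax: taxable = €16,100.00
  €508.80 + 12.58% × (€16,100.00 − €9,600.00) = €508.80 + 12.58% × €6,500.00 = €1,326.50
Retirement Security Contribution: 7.9% × €16,100.00 = €1,271.90
Total: €1,326.50 + €1,271.90 = €2,598.40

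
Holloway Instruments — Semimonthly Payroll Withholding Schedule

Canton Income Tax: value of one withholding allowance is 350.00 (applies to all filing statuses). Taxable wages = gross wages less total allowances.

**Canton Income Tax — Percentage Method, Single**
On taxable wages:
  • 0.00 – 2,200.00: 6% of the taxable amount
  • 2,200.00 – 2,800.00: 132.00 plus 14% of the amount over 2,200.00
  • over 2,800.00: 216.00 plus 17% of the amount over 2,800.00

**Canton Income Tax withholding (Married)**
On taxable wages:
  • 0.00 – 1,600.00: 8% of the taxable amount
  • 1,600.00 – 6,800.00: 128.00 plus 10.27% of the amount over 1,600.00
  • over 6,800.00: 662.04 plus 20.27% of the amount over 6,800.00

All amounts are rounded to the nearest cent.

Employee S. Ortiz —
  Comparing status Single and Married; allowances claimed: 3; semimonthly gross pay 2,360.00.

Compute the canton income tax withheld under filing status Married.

104.80

Canton Income Tax (Married): taxable = 2,360.00 − 3×350.00 = 1,310.00
  8% × 1,310.00 = 104.80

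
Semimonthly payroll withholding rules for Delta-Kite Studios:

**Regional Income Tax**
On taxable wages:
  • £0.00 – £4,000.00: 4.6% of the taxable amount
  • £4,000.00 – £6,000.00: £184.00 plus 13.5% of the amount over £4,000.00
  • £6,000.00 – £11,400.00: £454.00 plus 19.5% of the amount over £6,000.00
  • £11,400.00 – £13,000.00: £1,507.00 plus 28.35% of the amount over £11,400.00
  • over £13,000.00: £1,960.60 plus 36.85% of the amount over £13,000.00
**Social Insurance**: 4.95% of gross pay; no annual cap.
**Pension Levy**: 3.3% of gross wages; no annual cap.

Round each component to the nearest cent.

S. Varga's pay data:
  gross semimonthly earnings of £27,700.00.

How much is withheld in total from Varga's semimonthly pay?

Regional Income Tax: taxable = £27,700.00
  £1,960.60 + 36.85% × (£27,700.00 − £13,000.00) = £1,960.60 + 36.85% × £14,700.00 = £7,377.55
Social Insurance: 4.95% × £27,700.00 = £1,371.15
Pension Levy: 3.3% × £27,700.00 = £914.10
Total: £7,377.55 + £1,371.15 + £914.10 = £9,662.80

£9,662.80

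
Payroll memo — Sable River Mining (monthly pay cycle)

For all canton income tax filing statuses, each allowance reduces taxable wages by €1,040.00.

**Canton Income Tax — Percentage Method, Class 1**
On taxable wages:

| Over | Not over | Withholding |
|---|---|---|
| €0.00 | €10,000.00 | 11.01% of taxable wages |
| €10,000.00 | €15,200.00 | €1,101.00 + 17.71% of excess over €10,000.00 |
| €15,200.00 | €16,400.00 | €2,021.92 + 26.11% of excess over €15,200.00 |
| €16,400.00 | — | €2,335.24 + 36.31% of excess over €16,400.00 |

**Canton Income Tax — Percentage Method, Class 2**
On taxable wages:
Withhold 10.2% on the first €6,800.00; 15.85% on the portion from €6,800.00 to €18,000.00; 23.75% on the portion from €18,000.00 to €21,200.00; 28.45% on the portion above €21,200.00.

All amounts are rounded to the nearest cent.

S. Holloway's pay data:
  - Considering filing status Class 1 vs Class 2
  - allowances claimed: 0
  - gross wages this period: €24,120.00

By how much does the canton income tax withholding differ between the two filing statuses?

Canton Income Tax (Class 1): taxable = €24,120.00
  €2,335.24 + 36.31% × (€24,120.00 − €16,400.00) = €2,335.24 + 36.31% × €7,720.00 = €5,138.37
Canton Income Tax (Class 2): taxable = €24,120.00
  €3,228.80 + 28.45% × (€24,120.00 − €21,200.00) = €3,228.80 + 28.45% × €2,920.00 = €4,059.54
Difference: |€5,138.37 − €4,059.54| = €1,078.83 (higher under Class 1)

€1,078.83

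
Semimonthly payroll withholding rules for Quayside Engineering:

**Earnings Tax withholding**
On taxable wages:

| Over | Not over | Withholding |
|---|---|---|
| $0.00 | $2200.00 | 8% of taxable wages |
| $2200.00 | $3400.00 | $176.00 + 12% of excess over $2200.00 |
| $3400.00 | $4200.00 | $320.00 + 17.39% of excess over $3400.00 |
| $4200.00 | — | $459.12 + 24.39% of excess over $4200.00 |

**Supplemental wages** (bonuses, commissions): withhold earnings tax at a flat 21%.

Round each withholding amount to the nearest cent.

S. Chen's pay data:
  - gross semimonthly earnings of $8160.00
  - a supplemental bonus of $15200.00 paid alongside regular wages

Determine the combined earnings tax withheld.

$4616.96

Earnings Tax: taxable = $8160.00
  $459.12 + 24.39% × ($8160.00 − $4200.00) = $459.12 + 24.39% × $3960.00 = $1424.96
Supplemental (21% flat on bonus): 21% × $15200.00 = $3192.00
Total earnings tax: $1424.96 + $3192.00 = $4616.96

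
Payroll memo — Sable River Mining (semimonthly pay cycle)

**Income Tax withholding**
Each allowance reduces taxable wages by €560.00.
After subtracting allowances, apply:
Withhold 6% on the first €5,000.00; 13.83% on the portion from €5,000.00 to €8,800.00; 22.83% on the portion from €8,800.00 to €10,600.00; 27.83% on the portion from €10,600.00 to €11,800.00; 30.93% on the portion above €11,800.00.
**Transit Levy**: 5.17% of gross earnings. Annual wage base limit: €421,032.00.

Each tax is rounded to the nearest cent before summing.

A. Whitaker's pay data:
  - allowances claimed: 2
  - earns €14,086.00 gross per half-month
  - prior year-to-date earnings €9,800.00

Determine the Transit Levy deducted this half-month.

Transit Levy: 5.17% × €14,086.00 = €728.25

€728.25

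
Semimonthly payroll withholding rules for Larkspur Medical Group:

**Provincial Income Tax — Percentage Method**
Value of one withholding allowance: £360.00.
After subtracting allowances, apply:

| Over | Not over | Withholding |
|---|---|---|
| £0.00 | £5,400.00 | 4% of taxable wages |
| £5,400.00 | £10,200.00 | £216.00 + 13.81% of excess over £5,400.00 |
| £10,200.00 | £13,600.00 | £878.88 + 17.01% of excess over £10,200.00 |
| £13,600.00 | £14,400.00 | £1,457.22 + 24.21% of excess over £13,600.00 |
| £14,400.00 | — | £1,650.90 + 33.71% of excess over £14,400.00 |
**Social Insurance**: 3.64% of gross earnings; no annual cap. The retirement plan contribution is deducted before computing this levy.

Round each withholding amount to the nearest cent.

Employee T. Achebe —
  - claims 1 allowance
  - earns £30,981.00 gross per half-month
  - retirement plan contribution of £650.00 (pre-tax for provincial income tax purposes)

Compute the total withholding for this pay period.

£8,003.93

Provincial Income Tax: taxable = £30,981.00 − £650.00 − 1×£360.00 = £29,971.00
  £1,650.90 + 33.71% × (£29,971.00 − £14,400.00) = £1,650.90 + 33.71% × £15,571.00 = £6,899.88
Social Insurance: 3.64% × £30,331.00 = £1,104.05
Total: £6,899.88 + £1,104.05 = £8,003.93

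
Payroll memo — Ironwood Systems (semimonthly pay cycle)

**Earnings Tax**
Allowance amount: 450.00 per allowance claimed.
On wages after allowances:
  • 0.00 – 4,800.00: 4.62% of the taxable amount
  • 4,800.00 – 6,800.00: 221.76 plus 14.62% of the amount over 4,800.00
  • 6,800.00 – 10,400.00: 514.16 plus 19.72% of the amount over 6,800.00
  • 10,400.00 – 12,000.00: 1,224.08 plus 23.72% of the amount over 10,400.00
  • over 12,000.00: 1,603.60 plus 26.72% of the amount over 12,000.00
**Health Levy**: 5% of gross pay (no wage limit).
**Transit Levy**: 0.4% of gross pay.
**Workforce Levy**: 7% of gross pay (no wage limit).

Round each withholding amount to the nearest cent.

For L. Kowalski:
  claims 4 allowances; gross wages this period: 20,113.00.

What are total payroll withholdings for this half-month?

5,784.44

Earnings Tax: taxable = 20,113.00 − 4×450.00 = 18,313.00
  1,603.60 + 26.72% × (18,313.00 − 12,000.00) = 1,603.60 + 26.72% × 6,313.00 = 3,290.43
Health Levy: 5% × 20,113.00 = 1,005.65
Transit Levy: 0.4% × 20,113.00 = 80.45
Workforce Levy: 7% × 20,113.00 = 1,407.91
Total: 3,290.43 + 1,005.65 + 80.45 + 1,407.91 = 5,784.44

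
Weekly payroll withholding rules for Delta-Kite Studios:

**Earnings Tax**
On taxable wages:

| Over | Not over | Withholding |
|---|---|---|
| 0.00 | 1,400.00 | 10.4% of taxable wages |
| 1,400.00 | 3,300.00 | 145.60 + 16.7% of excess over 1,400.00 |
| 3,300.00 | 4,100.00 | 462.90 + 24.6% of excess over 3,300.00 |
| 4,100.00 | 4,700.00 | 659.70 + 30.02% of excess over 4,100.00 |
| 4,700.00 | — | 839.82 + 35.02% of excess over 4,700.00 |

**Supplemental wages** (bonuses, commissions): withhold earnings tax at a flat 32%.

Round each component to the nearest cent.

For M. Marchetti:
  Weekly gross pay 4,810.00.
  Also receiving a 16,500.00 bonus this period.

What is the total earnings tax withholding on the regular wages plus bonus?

Earnings Tax: taxable = 4,810.00
  839.82 + 35.02% × (4,810.00 − 4,700.00) = 839.82 + 35.02% × 110.00 = 878.34
Supplemental (32% flat on bonus): 32% × 16,500.00 = 5,280.00
Total earnings tax: 878.34 + 5,280.00 = 6,158.34

6,158.34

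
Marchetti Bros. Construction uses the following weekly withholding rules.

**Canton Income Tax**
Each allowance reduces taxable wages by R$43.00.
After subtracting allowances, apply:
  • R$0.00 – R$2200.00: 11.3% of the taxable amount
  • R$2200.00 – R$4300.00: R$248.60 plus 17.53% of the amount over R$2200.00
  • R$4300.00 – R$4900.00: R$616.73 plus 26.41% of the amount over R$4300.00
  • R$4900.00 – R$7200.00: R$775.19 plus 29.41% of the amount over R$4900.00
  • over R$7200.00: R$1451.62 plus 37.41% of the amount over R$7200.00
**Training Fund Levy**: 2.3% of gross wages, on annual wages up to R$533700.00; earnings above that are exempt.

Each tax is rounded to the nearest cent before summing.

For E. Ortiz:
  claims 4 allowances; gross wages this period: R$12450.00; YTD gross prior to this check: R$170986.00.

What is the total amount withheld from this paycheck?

Canton Income Tax: taxable = R$12450.00 − 4×R$43.00 = R$12278.00
  R$1451.62 + 37.41% × (R$12278.00 − R$7200.00) = R$1451.62 + 37.41% × R$5078.00 = R$3351.30
Training Fund Levy: 2.3% × R$12450.00 = R$286.35
Total: R$3351.30 + R$286.35 = R$3637.65

R$3637.65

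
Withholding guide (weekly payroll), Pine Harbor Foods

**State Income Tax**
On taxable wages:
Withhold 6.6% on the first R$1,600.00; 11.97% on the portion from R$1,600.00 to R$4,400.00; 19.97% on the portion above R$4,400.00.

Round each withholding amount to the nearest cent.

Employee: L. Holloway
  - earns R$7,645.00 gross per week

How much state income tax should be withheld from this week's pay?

R$1,088.79

State Income Tax: taxable = R$7,645.00
  R$440.76 + 19.97% × (R$7,645.00 − R$4,400.00) = R$440.76 + 19.97% × R$3,245.00 = R$1,088.79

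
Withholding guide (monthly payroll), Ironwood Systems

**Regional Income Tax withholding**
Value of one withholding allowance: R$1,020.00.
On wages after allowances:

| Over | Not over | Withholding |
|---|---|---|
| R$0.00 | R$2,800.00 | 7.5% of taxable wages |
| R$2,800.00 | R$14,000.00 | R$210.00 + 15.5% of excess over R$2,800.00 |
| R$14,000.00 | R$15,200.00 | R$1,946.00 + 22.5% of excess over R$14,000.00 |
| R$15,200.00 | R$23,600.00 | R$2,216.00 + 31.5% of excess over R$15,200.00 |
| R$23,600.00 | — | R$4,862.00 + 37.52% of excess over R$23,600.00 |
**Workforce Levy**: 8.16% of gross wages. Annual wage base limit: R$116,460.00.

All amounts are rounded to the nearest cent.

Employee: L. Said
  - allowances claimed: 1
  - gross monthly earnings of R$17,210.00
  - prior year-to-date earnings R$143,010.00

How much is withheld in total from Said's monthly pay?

Regional Income Tax: taxable = R$17,210.00 − 1×R$1,020.00 = R$16,190.00
  R$2,216.00 + 31.5% × (R$16,190.00 − R$15,200.00) = R$2,216.00 + 31.5% × R$990.00 = R$2,527.85
Workforce Levy: YTD R$143,010.00 ≥ cap R$116,460.00 → R$0.00
Total: R$2,527.85 + R$0.00 = R$2,527.85

R$2,527.85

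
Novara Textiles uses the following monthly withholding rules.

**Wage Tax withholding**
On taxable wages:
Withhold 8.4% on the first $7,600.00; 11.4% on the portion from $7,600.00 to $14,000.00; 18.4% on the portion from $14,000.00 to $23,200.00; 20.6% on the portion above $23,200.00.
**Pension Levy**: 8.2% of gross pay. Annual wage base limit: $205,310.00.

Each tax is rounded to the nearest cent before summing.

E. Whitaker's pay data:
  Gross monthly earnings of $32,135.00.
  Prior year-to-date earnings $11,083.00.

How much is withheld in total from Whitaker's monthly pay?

Wage Tax: taxable = $32,135.00
  $3,060.80 + 20.6% × ($32,135.00 − $23,200.00) = $3,060.80 + 20.6% × $8,935.00 = $4,901.41
Pension Levy: 8.2% × $32,135.00 = $2,635.07
Total: $4,901.41 + $2,635.07 = $7,536.48

$7,536.48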